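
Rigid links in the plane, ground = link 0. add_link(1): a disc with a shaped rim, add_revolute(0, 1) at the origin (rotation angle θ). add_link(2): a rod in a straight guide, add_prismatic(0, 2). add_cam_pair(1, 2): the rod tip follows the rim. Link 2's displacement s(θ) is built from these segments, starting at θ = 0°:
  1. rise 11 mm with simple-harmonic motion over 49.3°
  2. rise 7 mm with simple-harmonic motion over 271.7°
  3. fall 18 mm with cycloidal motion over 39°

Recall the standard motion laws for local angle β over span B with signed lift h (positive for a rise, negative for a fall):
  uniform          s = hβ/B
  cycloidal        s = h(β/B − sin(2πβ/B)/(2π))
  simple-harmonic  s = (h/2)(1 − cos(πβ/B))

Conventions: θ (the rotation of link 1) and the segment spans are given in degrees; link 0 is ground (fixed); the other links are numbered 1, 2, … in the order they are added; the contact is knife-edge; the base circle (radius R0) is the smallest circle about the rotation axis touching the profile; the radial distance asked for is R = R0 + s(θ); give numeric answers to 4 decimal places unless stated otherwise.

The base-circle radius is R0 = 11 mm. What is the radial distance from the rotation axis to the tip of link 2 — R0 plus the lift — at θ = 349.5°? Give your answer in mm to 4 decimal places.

segment 1 (0° to 49.3°, simple-harmonic, h = 11) is passed completely: s = 0.0000 + (11) = 11.0000
segment 2 (49.3° to 321°, simple-harmonic, h = 7) is passed completely: s = 11.0000 + (7) = 18.0000
θ = 349.5° falls in segment 3 (321° to 360°, cycloidal, h = -18): β = 349.5 − 321 = 28.5°, B = 39°; Δs = -18·(0.7308 − sin(2π·0.7308)/(2π)) = -15.9977; s = 18.0000 − 15.9977 = 2.0023
R = R0 + s = 11 + 2.0023 = 13.0023

13.0023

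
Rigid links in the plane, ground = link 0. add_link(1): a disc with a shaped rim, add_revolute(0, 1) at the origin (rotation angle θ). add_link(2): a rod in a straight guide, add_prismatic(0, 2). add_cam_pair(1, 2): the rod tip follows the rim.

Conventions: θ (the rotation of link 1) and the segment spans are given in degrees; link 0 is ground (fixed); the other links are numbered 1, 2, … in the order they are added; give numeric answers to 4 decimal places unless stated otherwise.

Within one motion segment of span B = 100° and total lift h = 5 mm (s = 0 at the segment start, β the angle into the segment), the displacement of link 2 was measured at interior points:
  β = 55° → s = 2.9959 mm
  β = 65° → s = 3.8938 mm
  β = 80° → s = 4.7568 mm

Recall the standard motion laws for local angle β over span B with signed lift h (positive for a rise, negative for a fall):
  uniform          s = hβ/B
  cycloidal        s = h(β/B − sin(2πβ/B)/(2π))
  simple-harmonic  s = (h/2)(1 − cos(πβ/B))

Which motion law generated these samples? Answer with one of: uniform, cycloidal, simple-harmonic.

candidates at β/B = r: uniform s = h·r (linear in β); cycloidal s = h·(r − sin(2πr)/(2π)); simple-harmonic s = (h/2)(1 − cos(πr))
β=55°: printed 2.9959 | uniform 2.7500, cycloidal 2.9959, simple-harmonic 2.8911
β=65°: printed 3.8938 | uniform 3.2500, cycloidal 3.8938, simple-harmonic 3.6350
β=80°: printed 4.7568 | uniform 4.0000, cycloidal 4.7568, simple-harmonic 4.5225
only one law matches every sample → cycloidal

cycloidal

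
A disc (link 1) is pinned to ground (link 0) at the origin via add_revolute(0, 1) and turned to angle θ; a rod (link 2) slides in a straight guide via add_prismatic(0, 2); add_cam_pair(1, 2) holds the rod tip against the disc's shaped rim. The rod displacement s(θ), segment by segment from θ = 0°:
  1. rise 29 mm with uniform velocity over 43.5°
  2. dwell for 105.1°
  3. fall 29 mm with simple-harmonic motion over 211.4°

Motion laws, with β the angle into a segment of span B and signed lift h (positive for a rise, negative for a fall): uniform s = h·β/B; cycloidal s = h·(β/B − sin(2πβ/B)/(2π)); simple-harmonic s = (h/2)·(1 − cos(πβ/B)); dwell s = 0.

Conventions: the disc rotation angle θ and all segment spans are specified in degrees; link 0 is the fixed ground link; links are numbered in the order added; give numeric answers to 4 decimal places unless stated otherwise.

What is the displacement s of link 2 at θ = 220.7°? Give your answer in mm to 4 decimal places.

segment 1 (0° to 43.5°, uniform, h = 29) is passed completely: s = 0.0000 + (29) = 29.0000
segment 2 (43.5° to 148.6°, dwell): s unchanged at 29.0000
θ = 220.7° falls in segment 3 (148.6° to 360°, simple-harmonic, h = -29): β = 220.7 − 148.6 = 72.1°, B = 211.4°; Δs = -29/2·(1 − cos(π·0.3411)) = -7.5569; s = 29.0000 − 7.5569 = 21.4431

21.4431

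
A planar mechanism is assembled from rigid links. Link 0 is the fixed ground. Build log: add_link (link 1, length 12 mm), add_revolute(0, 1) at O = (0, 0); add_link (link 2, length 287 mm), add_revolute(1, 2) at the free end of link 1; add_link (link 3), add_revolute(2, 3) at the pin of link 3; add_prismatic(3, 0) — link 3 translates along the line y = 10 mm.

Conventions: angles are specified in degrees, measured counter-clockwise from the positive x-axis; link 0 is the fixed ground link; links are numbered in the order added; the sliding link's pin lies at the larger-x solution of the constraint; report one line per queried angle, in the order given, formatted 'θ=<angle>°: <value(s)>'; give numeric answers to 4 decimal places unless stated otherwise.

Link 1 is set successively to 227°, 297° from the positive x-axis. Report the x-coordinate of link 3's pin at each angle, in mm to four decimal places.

geometry: r = 12 mm, L = 287 mm, e = 10 mm
θ=227°: crank pin P = (r cos θ, r sin θ) = (-8.183980, -8.776244)
θ=227°: h = r sin θ − e = -8.776244 − 10 = -18.776244
θ=227°: x = r cos θ + √(L² − h²) = -8.183980 + 286.385147 = 278.201167
θ=297°: crank pin P = (r cos θ, r sin θ) = (5.447886, -10.692078)
θ=297°: h = r sin θ − e = -10.692078 − 10 = -20.692078
θ=297°: x = r cos θ + √(L² − h²) = 5.447886 + 286.253101 = 291.700987

θ=227°: 278.2012
θ=297°: 291.7010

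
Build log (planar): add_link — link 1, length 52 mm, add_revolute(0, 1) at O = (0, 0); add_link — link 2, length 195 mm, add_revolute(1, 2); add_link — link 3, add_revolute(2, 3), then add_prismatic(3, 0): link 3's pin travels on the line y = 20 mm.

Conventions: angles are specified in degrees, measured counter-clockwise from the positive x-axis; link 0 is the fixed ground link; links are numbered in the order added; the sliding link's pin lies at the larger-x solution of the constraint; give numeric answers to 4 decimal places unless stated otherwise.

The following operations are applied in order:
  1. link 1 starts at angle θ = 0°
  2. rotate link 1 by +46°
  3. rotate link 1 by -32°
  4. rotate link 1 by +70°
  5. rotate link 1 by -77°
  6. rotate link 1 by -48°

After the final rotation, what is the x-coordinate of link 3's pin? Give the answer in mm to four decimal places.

geometry: r = 52 mm, L = 195 mm, e = 20 mm; θ starts at 0°
rotate link 1 by +46°: θ ← 0° +46° = 46°
rotate link 1 by -32°: θ ← 46° -32° = 14°
rotate link 1 by +70°: θ ← 14° +70° = 84°
rotate link 1 by -77°: θ ← 84° -77° = 7°
rotate link 1 by -48°: θ ← 7° -48° = -41°
crank pin P = (r cos θ, r sin θ) = (39.244898, -34.115070)
h = r sin θ − e = -34.115070 − 20 = -54.115070
x = r cos θ + √(L² − h²) = 39.244898 + 187.340757 = 226.585655

226.5857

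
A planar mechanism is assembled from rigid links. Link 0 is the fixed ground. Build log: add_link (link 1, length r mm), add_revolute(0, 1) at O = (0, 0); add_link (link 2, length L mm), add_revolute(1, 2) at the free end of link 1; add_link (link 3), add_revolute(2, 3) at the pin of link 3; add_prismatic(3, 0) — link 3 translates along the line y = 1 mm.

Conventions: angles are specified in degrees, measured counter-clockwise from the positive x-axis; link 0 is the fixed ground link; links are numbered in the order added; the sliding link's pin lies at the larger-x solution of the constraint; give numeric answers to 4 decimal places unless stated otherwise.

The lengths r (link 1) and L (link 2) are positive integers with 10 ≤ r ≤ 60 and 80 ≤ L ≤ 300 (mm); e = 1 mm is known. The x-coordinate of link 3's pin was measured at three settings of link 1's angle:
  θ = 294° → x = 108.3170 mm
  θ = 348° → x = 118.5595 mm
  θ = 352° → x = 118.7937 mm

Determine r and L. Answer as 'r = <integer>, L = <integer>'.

constraint per measurement: (x − r cos θ)² + (r sin θ − e)² = L²
subtracting the θ₁ and θ₂ equations cancels the r² and L² terms:
r = (x₁² − x₂²) / (2[(x₁cos θ₁ + e sin θ₁) − (x₂cos θ₂ + e sin θ₂)]) = 16.0001 → r = 16
L² = (x₁ − r cos θ₁)² + (r sin θ₁ − e)² = 10608.9982 → L = 103.0000 → L = 103
check at θ₃=352°: x = 118.7937 (printed 118.7937) ✓

r = 16, L = 103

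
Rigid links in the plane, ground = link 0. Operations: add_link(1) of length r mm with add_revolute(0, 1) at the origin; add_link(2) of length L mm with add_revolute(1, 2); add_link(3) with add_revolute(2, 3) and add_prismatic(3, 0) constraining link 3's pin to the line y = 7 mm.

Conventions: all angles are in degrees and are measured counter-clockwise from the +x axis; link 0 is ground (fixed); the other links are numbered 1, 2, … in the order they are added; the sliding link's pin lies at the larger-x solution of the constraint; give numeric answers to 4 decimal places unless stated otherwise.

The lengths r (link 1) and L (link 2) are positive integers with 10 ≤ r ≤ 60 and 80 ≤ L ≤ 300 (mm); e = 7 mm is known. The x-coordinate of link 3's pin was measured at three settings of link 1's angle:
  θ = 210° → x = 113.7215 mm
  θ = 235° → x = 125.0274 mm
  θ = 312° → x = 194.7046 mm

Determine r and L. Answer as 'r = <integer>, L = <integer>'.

constraint per measurement: (x − r cos θ)² + (r sin θ − e)² = L²
subtracting the θ₁ and θ₂ equations cancels the r² and L² terms:
r = (x₁² − x₂²) / (2[(x₁cos θ₁ + e sin θ₁) − (x₂cos θ₂ + e sin θ₂)]) = 54.9999 → r = 55
L² = (x₁ − r cos θ₁)² + (r sin θ₁ − e)² = 27225.0074 → L = 165.0000 → L = 165
check at θ₃=312°: x = 194.7046 (printed 194.7046) ✓

r = 55, L = 165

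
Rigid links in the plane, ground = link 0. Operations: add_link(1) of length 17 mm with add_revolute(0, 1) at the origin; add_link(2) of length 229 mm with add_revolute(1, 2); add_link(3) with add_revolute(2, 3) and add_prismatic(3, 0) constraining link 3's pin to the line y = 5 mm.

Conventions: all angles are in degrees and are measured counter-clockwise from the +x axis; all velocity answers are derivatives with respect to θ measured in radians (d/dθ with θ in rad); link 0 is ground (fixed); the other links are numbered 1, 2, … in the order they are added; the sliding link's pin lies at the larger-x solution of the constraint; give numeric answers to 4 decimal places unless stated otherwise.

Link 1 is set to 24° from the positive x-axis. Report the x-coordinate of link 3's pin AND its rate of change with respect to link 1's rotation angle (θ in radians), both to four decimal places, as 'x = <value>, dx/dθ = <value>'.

geometry: r = 17 mm, L = 229 mm, e = 5 mm
crank pin P = (r cos θ, r sin θ) = (15.530273, 6.914523)
h = r sin θ − e = 6.914523 − 5 = 1.914523
x = r cos θ + √(L² − h²) = 15.530273 + 228.991997 = 244.522270
dx/dθ = −r sin θ − h·r cos θ/√(L² − h²) (θ in radians; h = 1.914523) = -7.044366

x = 244.5223, dx/dθ = -7.0444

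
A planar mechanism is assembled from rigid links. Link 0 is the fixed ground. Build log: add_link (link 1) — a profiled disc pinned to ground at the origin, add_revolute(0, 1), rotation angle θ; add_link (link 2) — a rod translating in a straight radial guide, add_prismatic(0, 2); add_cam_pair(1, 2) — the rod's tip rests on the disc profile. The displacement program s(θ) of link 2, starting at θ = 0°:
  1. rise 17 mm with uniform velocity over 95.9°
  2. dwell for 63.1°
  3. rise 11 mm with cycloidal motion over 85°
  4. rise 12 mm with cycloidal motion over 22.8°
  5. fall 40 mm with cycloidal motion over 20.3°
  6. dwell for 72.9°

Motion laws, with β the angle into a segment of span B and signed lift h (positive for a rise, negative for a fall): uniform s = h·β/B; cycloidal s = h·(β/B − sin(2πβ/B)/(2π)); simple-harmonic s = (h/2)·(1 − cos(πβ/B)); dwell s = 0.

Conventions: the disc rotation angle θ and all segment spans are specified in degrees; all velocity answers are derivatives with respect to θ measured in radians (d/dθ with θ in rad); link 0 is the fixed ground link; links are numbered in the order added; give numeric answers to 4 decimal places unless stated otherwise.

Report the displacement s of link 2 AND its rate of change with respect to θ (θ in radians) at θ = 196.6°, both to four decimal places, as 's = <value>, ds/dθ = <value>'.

seg 1 [0°–95.9°] uniform, h=17: full span → s += 17 → s = 17.0000
seg 2 [95.9°–159°] dwell: s stays 17.0000
seg 3 [159°–244°] cycloidal, h=11: θ=196.6° here. β=37.6, B=85. 11·(0.4424 − sin(2π·0.4424)/(2π)) = 4.2455 → s = 21.2455
velocity in seg [159°–244°] (cycloidal), θ in radians: β = 37.6° = 0.6562 rad, B = 85° = 1.4835 rad; ds/dθ = (h/B)(1 − cos(2πβ/B)) = (11/1.4835)(1 − cos(2π·0.4424)) = 14.348405 mm/rad

s = 21.2455, ds/dθ = 14.3484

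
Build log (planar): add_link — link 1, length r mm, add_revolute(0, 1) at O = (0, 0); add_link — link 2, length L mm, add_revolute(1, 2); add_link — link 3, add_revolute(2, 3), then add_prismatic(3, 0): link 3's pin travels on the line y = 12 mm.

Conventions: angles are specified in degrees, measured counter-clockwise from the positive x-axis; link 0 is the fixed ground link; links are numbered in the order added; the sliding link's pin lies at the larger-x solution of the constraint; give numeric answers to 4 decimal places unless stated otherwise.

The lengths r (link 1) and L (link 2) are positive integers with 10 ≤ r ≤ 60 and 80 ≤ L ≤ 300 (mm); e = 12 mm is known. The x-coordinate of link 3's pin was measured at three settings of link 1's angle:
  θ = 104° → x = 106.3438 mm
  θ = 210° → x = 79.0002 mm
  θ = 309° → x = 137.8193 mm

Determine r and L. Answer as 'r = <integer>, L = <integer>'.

constraint per measurement: (x − r cos θ)² + (r sin θ − e)² = L²
subtracting the θ₁ and θ₂ equations cancels the r² and L² terms:
r = (x₁² − x₂²) / (2[(x₁cos θ₁ + e sin θ₁) − (x₂cos θ₂ + e sin θ₂)]) = 42.0001 → r = 42
L² = (x₁ − r cos θ₁)² + (r sin θ₁ − e)² = 14400.0048 → L = 120.0000 → L = 120
check at θ₃=309°: x = 137.8193 (printed 137.8193) ✓

r = 42, L = 120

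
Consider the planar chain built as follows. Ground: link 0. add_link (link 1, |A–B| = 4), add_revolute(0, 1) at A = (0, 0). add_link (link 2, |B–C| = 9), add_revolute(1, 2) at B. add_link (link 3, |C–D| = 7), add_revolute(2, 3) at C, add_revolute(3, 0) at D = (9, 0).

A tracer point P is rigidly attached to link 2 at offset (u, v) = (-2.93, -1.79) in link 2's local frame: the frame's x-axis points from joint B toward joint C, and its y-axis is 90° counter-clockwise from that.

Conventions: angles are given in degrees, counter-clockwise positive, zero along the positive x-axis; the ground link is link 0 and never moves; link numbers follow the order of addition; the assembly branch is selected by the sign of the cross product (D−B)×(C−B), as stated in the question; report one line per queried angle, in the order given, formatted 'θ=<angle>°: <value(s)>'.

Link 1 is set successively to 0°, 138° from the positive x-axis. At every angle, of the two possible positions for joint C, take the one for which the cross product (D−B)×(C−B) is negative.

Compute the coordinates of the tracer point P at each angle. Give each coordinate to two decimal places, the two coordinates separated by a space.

A=(0,0), D=(9.00,0)
θ=0°: B = A + 4.00·(cos0°, sin0°) = (4.0000, 0.0000)
θ=0°: |BD| = 5.0000
θ=0°: circle(B,9.00) ∩ circle(D,7.00): a=5.7000, h=6.9649
θ=0°:   candidates: C₊=(9.7000,6.9649) cross=34.825; C₋=(9.7000,-6.9649) cross=-34.825
θ=0°:   branch - wants cross < 0 → take C=(9.7000,-6.9649) (cross=-34.825)
θ=0°: ex = (C−B)/|BC| = (0.6333,-0.7739); ey = (0.7739,0.6333)
θ=0°: P = B + -2.93·ex + -1.79·ey = (0.7591,1.1338)
θ=138°: B = A + 4.00·(cos138°, sin138°) = (-2.9726, 2.6765)
θ=138°: |BD| = 12.2681
θ=138°: circle(B,9.00) ∩ circle(D,7.00): a=7.4382, h=5.0668
θ=138°:   candidates: C₊=(5.3919,5.9985) cross=62.160; C₋=(3.1811,-3.8910) cross=-62.160
θ=138°:   branch - wants cross < 0 → take C=(3.1811,-3.8910) (cross=-62.160)
θ=138°: ex = (C−B)/|BC| = (0.6837,-0.7297); ey = (0.7297,0.6837)
θ=138°: P = B + -2.93·ex + -1.79·ey = (-6.2821,3.5907)

θ=0°: 0.76 1.13
θ=138°: -6.28 3.59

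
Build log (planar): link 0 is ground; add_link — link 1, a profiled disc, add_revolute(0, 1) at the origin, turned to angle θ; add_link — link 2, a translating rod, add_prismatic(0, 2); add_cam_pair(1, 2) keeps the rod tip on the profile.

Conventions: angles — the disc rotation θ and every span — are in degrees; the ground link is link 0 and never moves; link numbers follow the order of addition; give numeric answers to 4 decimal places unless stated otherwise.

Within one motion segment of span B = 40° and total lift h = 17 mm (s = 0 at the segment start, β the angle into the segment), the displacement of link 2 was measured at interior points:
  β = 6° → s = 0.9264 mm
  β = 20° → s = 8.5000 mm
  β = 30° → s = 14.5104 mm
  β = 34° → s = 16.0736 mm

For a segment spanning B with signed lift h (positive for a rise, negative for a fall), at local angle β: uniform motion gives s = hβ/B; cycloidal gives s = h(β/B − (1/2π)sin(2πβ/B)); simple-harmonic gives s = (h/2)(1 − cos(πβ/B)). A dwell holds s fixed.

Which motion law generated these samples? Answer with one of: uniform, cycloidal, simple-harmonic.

candidates at β/B = r: uniform s = h·r (linear in β); cycloidal s = h·(r − sin(2πr)/(2π)); simple-harmonic s = (h/2)(1 − cos(πr))
β=6°: printed 0.9264 | uniform 2.5500, cycloidal 0.3611, simple-harmonic 0.9264
β=20°: printed 8.5000 | uniform 8.5000, cycloidal 8.5000, simple-harmonic 8.5000
β=30°: printed 14.5104 | uniform 12.7500, cycloidal 15.4556, simple-harmonic 14.5104
β=34°: printed 16.0736 | uniform 14.4500, cycloidal 16.6389, simple-harmonic 16.0736
only one law matches every sample → simple-harmonic

simple-harmonic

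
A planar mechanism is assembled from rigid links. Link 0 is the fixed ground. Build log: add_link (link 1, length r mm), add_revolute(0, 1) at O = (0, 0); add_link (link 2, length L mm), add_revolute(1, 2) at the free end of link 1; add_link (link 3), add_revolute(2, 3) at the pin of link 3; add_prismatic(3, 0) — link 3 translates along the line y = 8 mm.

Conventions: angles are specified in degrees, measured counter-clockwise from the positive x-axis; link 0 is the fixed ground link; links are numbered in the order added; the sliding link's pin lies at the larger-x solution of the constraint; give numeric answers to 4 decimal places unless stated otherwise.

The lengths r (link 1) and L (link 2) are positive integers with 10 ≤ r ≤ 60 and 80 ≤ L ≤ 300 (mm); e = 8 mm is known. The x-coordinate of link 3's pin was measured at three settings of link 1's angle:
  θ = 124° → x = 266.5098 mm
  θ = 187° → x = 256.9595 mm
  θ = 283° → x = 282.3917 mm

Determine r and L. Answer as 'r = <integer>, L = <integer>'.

constraint per measurement: (x − r cos θ)² + (r sin θ − e)² = L²
subtracting the θ₁ and θ₂ equations cancels the r² and L² terms:
r = (x₁² − x₂²) / (2[(x₁cos θ₁ + e sin θ₁) − (x₂cos θ₂ + e sin θ₂)]) = 21.9998 → r = 22
L² = (x₁ − r cos θ₁)² + (r sin θ₁ − e)² = 77840.9894 → L = 279.0000 → L = 279
check at θ₃=283°: x = 282.3917 (printed 282.3917) ✓

r = 22, L = 279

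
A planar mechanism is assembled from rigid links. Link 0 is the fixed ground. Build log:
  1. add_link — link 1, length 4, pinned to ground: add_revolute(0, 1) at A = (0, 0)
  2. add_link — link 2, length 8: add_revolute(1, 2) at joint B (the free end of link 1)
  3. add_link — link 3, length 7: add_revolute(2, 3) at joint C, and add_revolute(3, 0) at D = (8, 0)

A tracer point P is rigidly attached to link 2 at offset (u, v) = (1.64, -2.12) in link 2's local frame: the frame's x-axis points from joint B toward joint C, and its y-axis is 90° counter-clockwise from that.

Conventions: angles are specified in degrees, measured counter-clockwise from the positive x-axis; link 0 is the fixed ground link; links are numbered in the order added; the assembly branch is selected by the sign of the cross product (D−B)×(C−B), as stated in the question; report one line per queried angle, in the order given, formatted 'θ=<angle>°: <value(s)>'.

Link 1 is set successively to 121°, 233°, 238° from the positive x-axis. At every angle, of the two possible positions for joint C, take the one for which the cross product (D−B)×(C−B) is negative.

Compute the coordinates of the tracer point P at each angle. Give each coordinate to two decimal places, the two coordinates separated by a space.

A=(0,0), D=(8.00,0)
θ=121°: B = A + 4.00·(cos121°, sin121°) = (-2.0602, 3.4287)
θ=121°: |BD| = 10.6284
θ=121°: circle(B,8.00) ∩ circle(D,7.00): a=6.0198, h=5.2689
θ=121°:   candidates: C₊=(5.3376,6.4739) cross=56.000; C₋=(1.9381,-3.5005) cross=-56.000
θ=121°:   branch - wants cross < 0 → take C=(1.9381,-3.5005) (cross=-56.000)
θ=121°: ex = (C−B)/|BC| = (0.4998,-0.8661); ey = (0.8661,0.4998)
θ=121°: P = B + 1.64·ex + -2.12·ey = (-3.0767,0.9486)
θ=233°: B = A + 4.00·(cos233°, sin233°) = (-2.4073, -3.1945)
θ=233°: |BD| = 10.8865
θ=233°: circle(B,8.00) ∩ circle(D,7.00): a=6.1322, h=5.1377
θ=233°:   candidates: C₊=(1.9473,3.5164) cross=55.932; C₋=(4.9626,-6.3067) cross=-55.932
θ=233°:   branch - wants cross < 0 → take C=(4.9626,-6.3067) (cross=-55.932)
θ=233°: ex = (C−B)/|BC| = (0.9212,-0.3890); ey = (0.3890,0.9212)
θ=233°: P = B + 1.64·ex + -2.12·ey = (-1.7212,-5.7855)
θ=238°: B = A + 4.00·(cos238°, sin238°) = (-2.1197, -3.3922)
θ=238°: |BD| = 10.6731
θ=238°: circle(B,8.00) ∩ circle(D,7.00): a=6.0392, h=5.2467
θ=238°:   candidates: C₊=(1.9389,3.5019) cross=55.998; C₋=(5.2740,-6.4474) cross=-55.998
θ=238°:   branch - wants cross < 0 → take C=(5.2740,-6.4474) (cross=-55.998)
θ=238°: ex = (C−B)/|BC| = (0.9242,-0.3819); ey = (0.3819,0.9242)
θ=238°: P = B + 1.64·ex + -2.12·ey = (-1.4136,-5.9778)

θ=121°: -3.08 0.95
θ=233°: -1.72 -5.79
θ=238°: -1.41 -5.98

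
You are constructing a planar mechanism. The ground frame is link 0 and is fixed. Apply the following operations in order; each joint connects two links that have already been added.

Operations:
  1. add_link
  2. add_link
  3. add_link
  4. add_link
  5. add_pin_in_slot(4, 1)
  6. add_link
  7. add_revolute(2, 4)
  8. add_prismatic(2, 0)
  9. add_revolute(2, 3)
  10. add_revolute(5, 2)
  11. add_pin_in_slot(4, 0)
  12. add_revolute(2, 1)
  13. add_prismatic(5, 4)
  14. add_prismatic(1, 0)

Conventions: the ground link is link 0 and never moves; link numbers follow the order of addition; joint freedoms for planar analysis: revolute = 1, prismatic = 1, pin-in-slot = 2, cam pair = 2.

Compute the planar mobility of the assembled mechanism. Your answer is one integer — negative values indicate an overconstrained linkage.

ground; <1,0,0>
#1 <2,0,0>
#2 <3,0,0>
#3 <4,0,0>
#4 <5,0,0>
PS:4↔1 J2 <5,0,1>
#5 <6,0,1>
R:2↔4 J1 <6,1,1>
P:2↔0 J1 <6,2,1>
R:2↔3 J1 <6,3,1>
R:5↔2 J1 <6,4,1>
PS:4↔0 J2 <6,4,2>
R:2↔1 J1 <6,5,2>
P:5↔4 J1 <6,6,2>
P:1↔0 J1 <6,7,2>
3×5 − 2×7 − 1×2 = -1

M = -1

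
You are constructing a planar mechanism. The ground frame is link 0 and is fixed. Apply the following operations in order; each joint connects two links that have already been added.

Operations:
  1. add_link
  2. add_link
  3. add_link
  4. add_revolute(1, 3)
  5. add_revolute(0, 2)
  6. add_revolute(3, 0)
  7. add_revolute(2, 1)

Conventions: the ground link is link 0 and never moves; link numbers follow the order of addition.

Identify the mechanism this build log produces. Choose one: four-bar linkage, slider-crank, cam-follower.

links: 4 (incl. ground); joints: 4 revolute, 0 prismatic, 0 higher (cam) pair, forming one closed loop
4 links in a single 4R loop → four-bar linkage

four-bar linkage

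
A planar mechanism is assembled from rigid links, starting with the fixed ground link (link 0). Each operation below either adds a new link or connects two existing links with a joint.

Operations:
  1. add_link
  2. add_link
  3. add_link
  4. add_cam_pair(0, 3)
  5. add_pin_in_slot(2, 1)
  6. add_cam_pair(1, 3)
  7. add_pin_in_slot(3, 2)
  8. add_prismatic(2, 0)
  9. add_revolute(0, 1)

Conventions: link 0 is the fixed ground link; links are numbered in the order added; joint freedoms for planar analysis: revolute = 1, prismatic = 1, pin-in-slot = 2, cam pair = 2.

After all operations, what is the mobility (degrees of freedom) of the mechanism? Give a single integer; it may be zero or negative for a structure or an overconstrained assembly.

(L,J1,J2)=(1,0,0); link0 fixed
link1: (2,0,0)
link2: (3,0,0)
link3: (4,0,0)
C 0-3 [J2]: (4,0,1)
PS 2-1 [J2]: (4,0,2)
C 1-3 [J2]: (4,0,3)
PS 3-2 [J2]: (4,0,4)
P 2-0 [J1]: (4,1,4)
R 0-1 [J1]: (4,2,4)
Grübler: 3·3 − 2·2 − 4 = 1

M = 1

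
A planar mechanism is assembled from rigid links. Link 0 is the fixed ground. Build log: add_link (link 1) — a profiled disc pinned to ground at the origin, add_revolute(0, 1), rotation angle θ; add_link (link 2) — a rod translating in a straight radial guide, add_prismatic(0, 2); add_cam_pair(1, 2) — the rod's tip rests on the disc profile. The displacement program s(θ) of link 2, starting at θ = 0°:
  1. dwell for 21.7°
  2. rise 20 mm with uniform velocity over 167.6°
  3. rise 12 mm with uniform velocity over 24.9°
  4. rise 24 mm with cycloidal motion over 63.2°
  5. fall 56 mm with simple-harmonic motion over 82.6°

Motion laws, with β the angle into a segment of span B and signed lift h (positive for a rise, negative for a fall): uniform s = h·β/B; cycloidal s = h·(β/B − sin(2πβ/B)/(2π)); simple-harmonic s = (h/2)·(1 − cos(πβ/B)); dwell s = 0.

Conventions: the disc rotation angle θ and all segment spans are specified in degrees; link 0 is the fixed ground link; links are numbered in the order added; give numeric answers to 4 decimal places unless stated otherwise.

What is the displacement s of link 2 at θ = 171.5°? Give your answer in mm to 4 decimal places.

seg 1 [0°–21.7°] dwell: s stays 0.0000
seg 2 [21.7°–189.3°] uniform, h=20: θ=171.5° here. β=149.8, B=167.6. 20·149.8/167.6 = 17.8759 → s = 17.8759

17.8759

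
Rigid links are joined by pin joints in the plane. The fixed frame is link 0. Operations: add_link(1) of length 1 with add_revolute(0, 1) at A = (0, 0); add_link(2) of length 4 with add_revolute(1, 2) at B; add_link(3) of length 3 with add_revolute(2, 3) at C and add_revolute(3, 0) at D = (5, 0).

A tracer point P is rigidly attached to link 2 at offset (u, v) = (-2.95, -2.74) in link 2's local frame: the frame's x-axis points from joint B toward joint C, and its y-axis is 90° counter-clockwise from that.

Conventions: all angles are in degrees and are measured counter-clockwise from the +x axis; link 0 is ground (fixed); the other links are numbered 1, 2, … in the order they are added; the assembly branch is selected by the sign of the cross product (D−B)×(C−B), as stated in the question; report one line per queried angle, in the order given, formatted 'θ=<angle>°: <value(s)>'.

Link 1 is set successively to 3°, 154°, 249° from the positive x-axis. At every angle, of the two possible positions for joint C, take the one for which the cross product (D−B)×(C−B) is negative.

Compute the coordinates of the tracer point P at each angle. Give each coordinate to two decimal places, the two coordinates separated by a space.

A=(0,0), D=(5.00,0)
θ=3°: B = A + 1.00·(cos3°, sin3°) = (0.9986, 0.0523)
θ=3°: |BD| = 4.0017
θ=3°: circle(B,4.00) ∩ circle(D,3.00): a=2.8755, h=2.7806
θ=3°:   candidates: C₊=(3.9102,2.7951) cross=11.127; C₋=(3.8375,-2.7656) cross=-11.127
θ=3°:   branch - wants cross < 0 → take C=(3.8375,-2.7656) (cross=-11.127)
θ=3°: ex = (C−B)/|BC| = (0.7097,-0.7045); ey = (0.7045,0.7097)
θ=3°: P = B + -2.95·ex + -2.74·ey = (-3.0253,0.1859)
θ=154°: B = A + 1.00·(cos154°, sin154°) = (-0.8988, 0.4384)
θ=154°: |BD| = 5.9151
θ=154°: circle(B,4.00) ∩ circle(D,3.00): a=3.5492, h=1.8447
θ=154°:   candidates: C₊=(2.7774,2.0150) cross=10.911; C₋=(2.5040,-1.6643) cross=-10.911
θ=154°:   branch - wants cross < 0 → take C=(2.5040,-1.6643) (cross=-10.911)
θ=154°: ex = (C−B)/|BC| = (0.8507,-0.5257); ey = (0.5257,0.8507)
θ=154°: P = B + -2.95·ex + -2.74·ey = (-4.8487,-0.3418)
θ=249°: B = A + 1.00·(cos249°, sin249°) = (-0.3584, -0.9336)
θ=249°: |BD| = 5.4391
θ=249°: circle(B,4.00) ∩ circle(D,3.00): a=3.3630, h=2.1656
θ=249°:   candidates: C₊=(2.5830,1.7772) cross=11.779; C₋=(3.3265,-2.4898) cross=-11.779
θ=249°:   branch - wants cross < 0 → take C=(3.3265,-2.4898) (cross=-11.779)
θ=249°: ex = (C−B)/|BC| = (0.9212,-0.3891); ey = (0.3891,0.9212)
θ=249°: P = B + -2.95·ex + -2.74·ey = (-4.1420,-2.3100)

θ=3°: -3.03 0.19
θ=154°: -4.85 -0.34
θ=249°: -4.14 -2.31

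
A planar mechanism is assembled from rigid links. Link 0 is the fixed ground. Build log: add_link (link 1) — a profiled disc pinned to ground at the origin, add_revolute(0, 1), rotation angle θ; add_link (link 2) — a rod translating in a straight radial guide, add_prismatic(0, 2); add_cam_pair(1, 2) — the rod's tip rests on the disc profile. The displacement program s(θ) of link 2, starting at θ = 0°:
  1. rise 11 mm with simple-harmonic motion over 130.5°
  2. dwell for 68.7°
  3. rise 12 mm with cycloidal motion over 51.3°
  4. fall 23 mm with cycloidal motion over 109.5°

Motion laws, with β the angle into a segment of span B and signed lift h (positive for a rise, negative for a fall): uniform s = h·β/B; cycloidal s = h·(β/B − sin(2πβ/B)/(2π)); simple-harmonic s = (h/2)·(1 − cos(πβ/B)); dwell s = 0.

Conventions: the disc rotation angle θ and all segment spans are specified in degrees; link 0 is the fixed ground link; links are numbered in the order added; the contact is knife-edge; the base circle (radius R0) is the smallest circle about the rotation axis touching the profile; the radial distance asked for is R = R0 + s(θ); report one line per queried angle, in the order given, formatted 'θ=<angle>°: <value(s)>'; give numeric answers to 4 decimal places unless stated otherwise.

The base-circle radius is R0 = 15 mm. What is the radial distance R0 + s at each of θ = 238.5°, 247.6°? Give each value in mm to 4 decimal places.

seg 1 [0°–130.5°] simple-harmonic, h=11: full span → s += 11 → s = 11.0000
seg 2 [130.5°–199.2°] dwell: s stays 11.0000
seg 3 [199.2°–250.5°] cycloidal, h=12: θ=238.5° here. β=39.3, B=51.3. 12·(0.7661 − sin(2π·0.7661)/(2π)) = 11.0931 → s = 22.0931
seg 3 [199.2°–250.5°] cycloidal, h=12: θ=247.6° here. β=48.4, B=51.3. 12·(0.9435 − sin(2π·0.9435)/(2π)) = 11.9858 → s = 22.9858
θ=238.5°: R = R0 + s = 15 + 22.0931 = 37.0931
θ=247.6°: R = R0 + s = 15 + 22.9858 = 37.9858

θ=238.5°: 37.0931
θ=247.6°: 37.9858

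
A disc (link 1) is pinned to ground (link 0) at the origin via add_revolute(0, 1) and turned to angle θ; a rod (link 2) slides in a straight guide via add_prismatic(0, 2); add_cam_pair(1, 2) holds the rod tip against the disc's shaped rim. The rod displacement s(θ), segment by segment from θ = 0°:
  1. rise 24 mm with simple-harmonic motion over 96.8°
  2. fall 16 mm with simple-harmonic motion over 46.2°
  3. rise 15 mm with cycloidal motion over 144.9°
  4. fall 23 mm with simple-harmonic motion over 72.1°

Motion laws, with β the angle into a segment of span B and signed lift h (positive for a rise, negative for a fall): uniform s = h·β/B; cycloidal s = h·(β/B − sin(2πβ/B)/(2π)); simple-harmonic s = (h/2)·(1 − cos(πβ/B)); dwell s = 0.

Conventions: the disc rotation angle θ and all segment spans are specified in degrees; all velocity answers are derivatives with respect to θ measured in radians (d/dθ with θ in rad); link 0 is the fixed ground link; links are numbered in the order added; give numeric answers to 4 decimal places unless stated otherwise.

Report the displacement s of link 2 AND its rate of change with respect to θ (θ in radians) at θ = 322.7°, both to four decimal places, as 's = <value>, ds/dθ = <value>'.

segment 1 (0° to 96.8°, simple-harmonic, h = 24) is passed completely: s = 0.0000 + (24) = 24.0000
segment 2 (96.8° to 143°, simple-harmonic, h = -16) is passed completely: s = 24.0000 + (-16) = 8.0000
segment 3 (143° to 287.9°, cycloidal, h = 15) is passed completely: s = 8.0000 + (15) = 23.0000
θ = 322.7° falls in segment 4 (287.9° to 360°, simple-harmonic, h = -23): β = 322.7 − 287.9 = 34.8°, B = 72.1°; Δs = -23/2·(1 − cos(π·0.4827)) = -10.8740; s = 23.0000 − 10.8740 = 12.1260
velocity in seg [287.9°–360°] (simple-harmonic), θ in radians: β = 34.8° = 0.6074 rad, B = 72.1° = 1.2584 rad; ds/dθ = (πh/(2B)) sin(πβ/B) = (π·(-23)/(2·1.2584)) sin(π·0.4827) = -28.667551 mm/rad

s = 12.1260, ds/dθ = -28.6676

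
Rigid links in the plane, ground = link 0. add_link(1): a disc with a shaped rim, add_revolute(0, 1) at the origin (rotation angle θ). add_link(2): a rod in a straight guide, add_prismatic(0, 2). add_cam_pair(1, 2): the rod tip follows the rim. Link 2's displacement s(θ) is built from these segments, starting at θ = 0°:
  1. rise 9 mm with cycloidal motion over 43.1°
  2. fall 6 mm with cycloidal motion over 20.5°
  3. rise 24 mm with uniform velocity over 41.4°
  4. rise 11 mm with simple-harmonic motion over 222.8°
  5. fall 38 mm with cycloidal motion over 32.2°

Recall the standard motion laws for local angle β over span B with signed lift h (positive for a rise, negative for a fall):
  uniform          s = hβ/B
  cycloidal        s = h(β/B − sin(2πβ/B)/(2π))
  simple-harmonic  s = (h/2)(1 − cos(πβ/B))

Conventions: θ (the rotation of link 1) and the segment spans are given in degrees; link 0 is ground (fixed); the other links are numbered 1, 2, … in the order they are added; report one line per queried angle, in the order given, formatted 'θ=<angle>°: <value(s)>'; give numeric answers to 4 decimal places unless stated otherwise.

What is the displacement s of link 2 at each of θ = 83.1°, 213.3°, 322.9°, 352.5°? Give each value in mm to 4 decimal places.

segment 1 (0° to 43.1°, cycloidal, h = 9) is passed completely: s = 0.0000 + (9) = 9.0000
segment 2 (43.1° to 63.6°, cycloidal, h = -6) is passed completely: s = 9.0000 + (-6) = 3.0000
θ = 83.1° falls in segment 3 (63.6° to 105°, uniform, h = 24): β = 83.1 − 63.6 = 19.5°, B = 41.4°; Δs = 24·19.5/41.4 = 11.3043; s = 3.0000 + 11.3043 = 14.3043
segment 3 (63.6° to 105°, uniform, h = 24) is passed completely: s = 3.0000 + (24) = 27.0000
θ = 213.3° falls in segment 4 (105° to 327.8°, simple-harmonic, h = 11): β = 213.3 − 105 = 108.3°, B = 222.8°; Δs = 11/2·(1 − cos(π·0.4861)) = 5.2597; s = 27.0000 + 5.2597 = 32.2597
θ = 322.9° falls in segment 4 (105° to 327.8°, simple-harmonic, h = 11): β = 322.9 − 105 = 217.9°, B = 222.8°; Δs = 11/2·(1 − cos(π·0.9780)) = 10.9869; s = 27.0000 + 10.9869 = 37.9869
segment 4 (105° to 327.8°, simple-harmonic, h = 11) is passed completely: s = 27.0000 + (11) = 38.0000
θ = 352.5° falls in segment 5 (327.8° to 360°, cycloidal, h = -38): β = 352.5 − 327.8 = 24.7°, B = 32.2°; Δs = -38·(0.7671 − sin(2π·0.7671)/(2π)) = -35.1622; s = 38.0000 − 35.1622 = 2.8378

θ=83.1°: 14.3043
θ=213.3°: 32.2597
θ=322.9°: 37.9869
θ=352.5°: 2.8378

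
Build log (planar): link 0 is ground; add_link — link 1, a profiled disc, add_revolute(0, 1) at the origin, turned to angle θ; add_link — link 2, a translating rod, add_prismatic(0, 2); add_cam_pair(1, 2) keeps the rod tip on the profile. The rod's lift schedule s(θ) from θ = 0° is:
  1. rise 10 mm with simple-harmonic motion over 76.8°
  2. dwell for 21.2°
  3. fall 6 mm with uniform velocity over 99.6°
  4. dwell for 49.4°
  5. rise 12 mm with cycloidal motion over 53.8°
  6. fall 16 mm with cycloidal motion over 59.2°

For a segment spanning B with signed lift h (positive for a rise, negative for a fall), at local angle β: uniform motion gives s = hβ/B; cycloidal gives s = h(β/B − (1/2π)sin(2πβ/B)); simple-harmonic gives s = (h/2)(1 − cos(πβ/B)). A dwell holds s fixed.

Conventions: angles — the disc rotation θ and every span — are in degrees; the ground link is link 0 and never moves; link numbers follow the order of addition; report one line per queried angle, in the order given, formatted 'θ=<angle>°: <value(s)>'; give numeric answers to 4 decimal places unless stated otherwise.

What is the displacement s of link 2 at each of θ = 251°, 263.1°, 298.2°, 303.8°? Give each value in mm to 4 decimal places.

seg 1 [0°–76.8°] simple-harmonic, h=10: full span → s += 10 → s = 10.0000
seg 2 [76.8°–98°] dwell: s stays 10.0000
seg 3 [98°–197.6°] uniform, h=-6: full span → s += -6 → s = 4.0000
seg 4 [197.6°–247°] dwell: s stays 4.0000
seg 5 [247°–300.8°] cycloidal, h=12: θ=251° here. β=4, B=53.8. 12·(0.0743 − sin(2π·0.0743)/(2π)) = 0.0321 → s = 4.0321
seg 5 [247°–300.8°] cycloidal, h=12: θ=263.1° here. β=16.1, B=53.8. 12·(0.2993 − sin(2π·0.2993)/(2π)) = 1.7720 → s = 5.7720
seg 5 [247°–300.8°] cycloidal, h=12: θ=298.2° here. β=51.2, B=53.8. 12·(0.9517 − sin(2π·0.9517)/(2π)) = 11.9911 → s = 15.9911
seg 5 [247°–300.8°] cycloidal, h=12: full span → s += 12 → s = 16.0000
seg 6 [300.8°–360°] cycloidal, h=-16: θ=303.8° here. β=3, B=59.2. -16·(0.0507 − sin(2π·0.0507)/(2π)) = -0.0136 → s = 15.9864

θ=251°: 4.0321
θ=263.1°: 5.7720
θ=298.2°: 15.9911
θ=303.8°: 15.9864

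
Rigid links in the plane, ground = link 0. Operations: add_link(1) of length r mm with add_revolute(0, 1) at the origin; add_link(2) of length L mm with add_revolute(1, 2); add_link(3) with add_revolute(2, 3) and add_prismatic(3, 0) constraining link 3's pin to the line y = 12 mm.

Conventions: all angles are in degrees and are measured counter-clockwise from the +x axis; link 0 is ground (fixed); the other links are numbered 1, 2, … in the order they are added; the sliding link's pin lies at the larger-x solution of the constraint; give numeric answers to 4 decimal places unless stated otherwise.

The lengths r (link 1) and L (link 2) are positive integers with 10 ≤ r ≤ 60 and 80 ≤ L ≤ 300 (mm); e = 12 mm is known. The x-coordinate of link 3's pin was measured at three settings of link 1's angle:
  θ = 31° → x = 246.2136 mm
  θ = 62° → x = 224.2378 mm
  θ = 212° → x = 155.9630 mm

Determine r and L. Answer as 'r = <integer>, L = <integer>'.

constraint per measurement: (x − r cos θ)² + (r sin θ − e)² = L²
subtracting the θ₁ and θ₂ equations cancels the r² and L² terms:
r = (x₁² − x₂²) / (2[(x₁cos θ₁ + e sin θ₁) − (x₂cos θ₂ + e sin θ₂)]) = 51.0001 → r = 51
L² = (x₁ − r cos θ₁)² + (r sin θ₁ − e)² = 41209.0130 → L = 203.0000 → L = 203
check at θ₃=212°: x = 155.9630 (printed 155.9630) ✓

r = 51, L = 203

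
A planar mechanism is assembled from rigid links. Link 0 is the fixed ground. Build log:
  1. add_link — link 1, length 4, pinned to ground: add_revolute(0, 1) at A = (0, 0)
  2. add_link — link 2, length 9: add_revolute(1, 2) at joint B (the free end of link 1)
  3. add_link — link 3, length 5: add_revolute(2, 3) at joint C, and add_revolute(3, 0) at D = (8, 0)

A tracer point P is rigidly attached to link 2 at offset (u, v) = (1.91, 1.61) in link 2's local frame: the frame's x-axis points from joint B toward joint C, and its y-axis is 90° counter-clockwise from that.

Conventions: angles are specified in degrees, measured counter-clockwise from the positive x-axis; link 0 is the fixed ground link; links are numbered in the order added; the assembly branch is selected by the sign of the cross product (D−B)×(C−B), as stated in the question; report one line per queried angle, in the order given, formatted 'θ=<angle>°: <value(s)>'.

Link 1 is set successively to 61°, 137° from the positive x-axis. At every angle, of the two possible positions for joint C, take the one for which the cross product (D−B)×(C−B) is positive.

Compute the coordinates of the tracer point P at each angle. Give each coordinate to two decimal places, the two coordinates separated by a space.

A=(0,0), D=(8.00,0)
θ=61°: B = A + 4.00·(cos61°, sin61°) = (1.9392, 3.4985)
θ=61°: |BD| = 6.9980
θ=61°: circle(B,9.00) ∩ circle(D,5.00): a=7.5001, h=4.9747
θ=61°:   candidates: C₊=(10.9219,4.0574) cross=34.813; C₋=(5.9479,-4.5595) cross=-34.813
θ=61°:   branch + wants cross > 0 → take C=(10.9219,4.0574) (cross=34.813)
θ=61°: ex = (C−B)/|BC| = (0.9981,0.0621); ey = (-0.0621,0.9981)
θ=61°: P = B + 1.91·ex + 1.61·ey = (3.7456,5.2240)
θ=137°: B = A + 4.00·(cos137°, sin137°) = (-2.9254, 2.7280)
θ=137°: |BD| = 11.2608
θ=137°: circle(B,9.00) ∩ circle(D,5.00): a=8.1169, h=3.8879
θ=137°:   candidates: C₊=(5.8916,4.5337) cross=43.781; C₋=(4.0079,-3.0104) cross=-43.781
θ=137°:   branch + wants cross > 0 → take C=(5.8916,4.5337) (cross=43.781)
θ=137°: ex = (C−B)/|BC| = (0.9797,0.2006); ey = (-0.2006,0.9797)
θ=137°: P = B + 1.91·ex + 1.61·ey = (-1.3773,4.6885)

θ=61°: 3.75 5.22
θ=137°: -1.38 4.69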